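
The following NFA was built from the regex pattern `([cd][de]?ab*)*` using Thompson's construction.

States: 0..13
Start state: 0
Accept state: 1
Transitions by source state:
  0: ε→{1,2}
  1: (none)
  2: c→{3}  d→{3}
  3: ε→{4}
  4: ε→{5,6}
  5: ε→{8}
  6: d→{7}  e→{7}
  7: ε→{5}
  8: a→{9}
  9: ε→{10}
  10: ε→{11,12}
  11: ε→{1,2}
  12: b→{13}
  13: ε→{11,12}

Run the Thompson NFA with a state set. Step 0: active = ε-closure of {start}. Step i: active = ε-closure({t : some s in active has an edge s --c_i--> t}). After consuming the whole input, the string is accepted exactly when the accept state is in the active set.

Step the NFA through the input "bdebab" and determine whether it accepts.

initial (ε-close {0}): {0,1,2}
'b' @ 1: {}  — state set empty
rest 'debab' ignored (set empty)
end set {} — state 1 not in

Answer: REJECT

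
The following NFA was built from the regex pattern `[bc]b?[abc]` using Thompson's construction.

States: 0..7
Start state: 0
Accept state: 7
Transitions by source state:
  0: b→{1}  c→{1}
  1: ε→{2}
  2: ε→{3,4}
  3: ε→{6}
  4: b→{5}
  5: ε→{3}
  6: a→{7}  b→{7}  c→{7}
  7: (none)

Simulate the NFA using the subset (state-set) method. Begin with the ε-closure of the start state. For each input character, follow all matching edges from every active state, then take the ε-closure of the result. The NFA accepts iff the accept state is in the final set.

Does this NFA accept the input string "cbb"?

start: ε-closure({0}) = {0}
'c' @ 1: {1,2,3,4,6}
'b' @ 2: {3,5,6,7}  ✓accept
'b' @ 3: {7}  ✓accept
end set {7} — state 7 in

Answer: ACCEPT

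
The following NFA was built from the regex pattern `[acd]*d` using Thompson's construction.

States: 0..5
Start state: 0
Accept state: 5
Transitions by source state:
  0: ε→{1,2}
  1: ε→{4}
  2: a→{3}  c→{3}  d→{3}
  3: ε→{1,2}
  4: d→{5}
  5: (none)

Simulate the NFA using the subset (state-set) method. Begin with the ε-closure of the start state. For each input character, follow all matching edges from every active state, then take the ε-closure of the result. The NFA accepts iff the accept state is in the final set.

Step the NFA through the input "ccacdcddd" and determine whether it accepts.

S₀ = ε-closure({0}) = {0,1,2,4}
'c' @ 1: {1,2,3,4}
'c' @ 2: {1,2,3,4}
'a' @ 3: {1,2,3,4}
'c' @ 4: {1,2,3,4}
'd' @ 5: {1,2,3,4,5}  (accept∈set)
'c' @ 6: {1,2,3,4}
'd' @ 7: {1,2,3,4,5}  (accept∈set)
'd' @ 8: {1,2,3,4,5}  (accept∈set)
'd' @ 9: {1,2,3,4,5}  (accept∈set)
final: {1,2,3,4,5}; accept 5 in set

Answer: ACCEPT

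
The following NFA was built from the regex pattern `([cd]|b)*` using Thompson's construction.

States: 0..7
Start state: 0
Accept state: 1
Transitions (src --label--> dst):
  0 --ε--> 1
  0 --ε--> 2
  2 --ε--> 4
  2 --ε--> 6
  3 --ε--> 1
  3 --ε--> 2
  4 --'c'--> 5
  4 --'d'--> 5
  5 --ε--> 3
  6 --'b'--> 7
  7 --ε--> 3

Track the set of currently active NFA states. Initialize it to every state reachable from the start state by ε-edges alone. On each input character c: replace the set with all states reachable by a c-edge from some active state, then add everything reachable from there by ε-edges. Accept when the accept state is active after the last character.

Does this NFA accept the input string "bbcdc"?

start: ε-closure({0}) = {0,1,2,4,6}
'b' @ 1: {1,2,3,4,6,7}  (accept∈set)
'b' @ 2: {1,2,3,4,6,7}  (accept∈set)
'c' @ 3: {1,2,3,4,5,6}  (accept∈set)
'd' @ 4: {1,2,3,4,5,6}  (accept∈set)
'c' @ 5: {1,2,3,4,5,6}  (accept∈set)
after full input: {1,2,3,4,5,6}  (accept=1 in)

Answer: ACCEPT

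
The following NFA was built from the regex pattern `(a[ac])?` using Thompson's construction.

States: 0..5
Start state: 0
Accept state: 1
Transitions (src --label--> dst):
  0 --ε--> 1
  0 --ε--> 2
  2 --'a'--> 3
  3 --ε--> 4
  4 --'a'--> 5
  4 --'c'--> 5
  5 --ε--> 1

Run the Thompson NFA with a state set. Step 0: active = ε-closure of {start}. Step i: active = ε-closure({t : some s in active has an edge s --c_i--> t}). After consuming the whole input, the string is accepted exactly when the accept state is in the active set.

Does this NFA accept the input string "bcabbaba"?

start: ε-closure({0}) = {0,1,2}
'b' @ 1: {}  — no active states
rest 'cabbaba' ignored (set empty)
after full input: {}  (accept=1 not in)

Answer: REJECT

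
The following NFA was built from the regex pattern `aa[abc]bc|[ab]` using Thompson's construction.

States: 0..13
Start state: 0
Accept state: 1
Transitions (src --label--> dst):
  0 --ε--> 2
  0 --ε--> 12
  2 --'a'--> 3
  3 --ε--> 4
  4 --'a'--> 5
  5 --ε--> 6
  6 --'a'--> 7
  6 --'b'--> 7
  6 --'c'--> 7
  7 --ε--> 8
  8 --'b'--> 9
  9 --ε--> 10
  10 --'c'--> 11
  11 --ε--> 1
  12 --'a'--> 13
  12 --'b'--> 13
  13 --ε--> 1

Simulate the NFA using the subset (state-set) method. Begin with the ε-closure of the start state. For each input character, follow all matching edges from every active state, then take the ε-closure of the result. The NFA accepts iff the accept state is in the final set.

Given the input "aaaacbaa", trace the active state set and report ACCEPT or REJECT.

initial (ε-close {0}): {0,2,12}
'a' @ 1: {1,3,4,13}  ✓accept
'a' @ 2: {5,6}
'a' @ 3: {7,8}
'a' @ 4: {}  — no active states
rest 'cbaa' ignored (set empty)
after full input: {}  (accept=1 not in)

Answer: REJECT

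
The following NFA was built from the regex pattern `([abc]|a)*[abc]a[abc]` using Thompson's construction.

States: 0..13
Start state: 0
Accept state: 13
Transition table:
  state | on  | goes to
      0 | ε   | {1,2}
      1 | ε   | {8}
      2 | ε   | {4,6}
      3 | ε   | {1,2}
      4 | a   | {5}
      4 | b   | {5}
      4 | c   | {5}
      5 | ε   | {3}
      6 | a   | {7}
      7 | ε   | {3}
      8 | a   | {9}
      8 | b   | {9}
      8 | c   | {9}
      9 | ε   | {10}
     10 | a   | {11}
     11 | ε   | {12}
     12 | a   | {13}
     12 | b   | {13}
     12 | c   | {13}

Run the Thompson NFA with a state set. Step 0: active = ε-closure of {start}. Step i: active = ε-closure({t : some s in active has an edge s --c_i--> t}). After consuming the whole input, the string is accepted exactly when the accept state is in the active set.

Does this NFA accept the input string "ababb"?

start: ε-closure({0}) = {0,1,2,4,6,8}
'a' @ 1: {1,2,3,4,5,6,7,8,9,10}
'b' @ 2: {1,2,3,4,5,6,8,9,10}
'a' @ 3: {1,2,3,4,5,6,7,8,9,10,11,12}
'b' @ 4: {1,2,3,4,5,6,8,9,10,13}  [accepting]
'b' @ 5: {1,2,3,4,5,6,8,9,10}
end set {1,2,3,4,5,6,8,9,10} — state 13 not in

Answer: REJECT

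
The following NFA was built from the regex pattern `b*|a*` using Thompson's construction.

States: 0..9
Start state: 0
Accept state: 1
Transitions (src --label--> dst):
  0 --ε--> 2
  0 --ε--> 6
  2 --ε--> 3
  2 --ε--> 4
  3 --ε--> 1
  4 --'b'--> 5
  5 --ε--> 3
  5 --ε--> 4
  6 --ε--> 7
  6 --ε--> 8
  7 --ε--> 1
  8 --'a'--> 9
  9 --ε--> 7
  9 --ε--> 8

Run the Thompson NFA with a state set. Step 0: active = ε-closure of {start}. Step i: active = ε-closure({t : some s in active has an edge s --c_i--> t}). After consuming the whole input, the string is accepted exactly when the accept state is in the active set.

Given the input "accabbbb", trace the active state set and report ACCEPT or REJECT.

Answer: REJECT

Trace:
start: ε-closure({0}) = {0,1,2,3,4,6,7,8}
'a' @ 1: {1,7,8,9}  (accept∈set)
'c' @ 2: {}  — dead — no transitions
rest 'cabbbb' ignored (set empty)
end set {} — state 1 not in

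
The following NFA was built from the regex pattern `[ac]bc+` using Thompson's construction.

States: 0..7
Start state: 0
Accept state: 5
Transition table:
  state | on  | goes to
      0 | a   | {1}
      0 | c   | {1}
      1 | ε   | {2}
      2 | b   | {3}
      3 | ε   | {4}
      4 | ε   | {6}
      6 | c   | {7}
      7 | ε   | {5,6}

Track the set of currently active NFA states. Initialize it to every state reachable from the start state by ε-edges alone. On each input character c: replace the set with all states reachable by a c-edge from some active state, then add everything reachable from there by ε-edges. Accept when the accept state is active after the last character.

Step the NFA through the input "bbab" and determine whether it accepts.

Answer: REJECT

Steps:
start: ε-closure({0}) = {0}
'b' @ 1: {}  — state set empty
rest 'bab' ignored (set empty)
final: {}; accept 5 not in set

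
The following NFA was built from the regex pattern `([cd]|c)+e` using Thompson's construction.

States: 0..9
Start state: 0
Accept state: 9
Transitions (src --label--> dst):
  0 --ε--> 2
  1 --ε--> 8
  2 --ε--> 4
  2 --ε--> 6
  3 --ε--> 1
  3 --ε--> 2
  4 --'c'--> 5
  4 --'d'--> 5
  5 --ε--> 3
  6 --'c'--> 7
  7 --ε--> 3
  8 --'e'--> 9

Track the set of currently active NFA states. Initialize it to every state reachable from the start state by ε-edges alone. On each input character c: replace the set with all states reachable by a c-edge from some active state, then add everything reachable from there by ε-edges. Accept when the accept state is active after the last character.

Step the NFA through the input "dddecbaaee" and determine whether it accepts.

Answer: REJECT

Trace:
initial (ε-close {0}): {0,2,4,6}
'd' @ 1: {1,2,3,4,5,6,8}
'd' @ 2: {1,2,3,4,5,6,8}
'd' @ 3: {1,2,3,4,5,6,8}
'e' @ 4: {9}  ✓accept
'c' @ 5: {}  — state set empty
rest 'baaee' ignored (set empty)
final: {}; accept 9 not in set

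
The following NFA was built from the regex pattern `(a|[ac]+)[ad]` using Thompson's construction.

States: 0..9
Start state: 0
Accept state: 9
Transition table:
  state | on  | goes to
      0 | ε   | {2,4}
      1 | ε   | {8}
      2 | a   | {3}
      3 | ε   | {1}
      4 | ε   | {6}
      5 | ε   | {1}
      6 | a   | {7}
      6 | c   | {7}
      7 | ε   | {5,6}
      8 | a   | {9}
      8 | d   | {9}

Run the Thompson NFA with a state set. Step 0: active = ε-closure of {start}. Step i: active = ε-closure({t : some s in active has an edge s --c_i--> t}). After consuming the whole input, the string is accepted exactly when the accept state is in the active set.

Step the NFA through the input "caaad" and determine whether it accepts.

start: ε-closure({0}) = {0,2,4,6}
'c' @ 1: {1,5,6,7,8}
'a' @ 2: {1,5,6,7,8,9}  (accept∈set)
'a' @ 3: {1,5,6,7,8,9}  (accept∈set)
'a' @ 4: {1,5,6,7,8,9}  (accept∈set)
'd' @ 5: {9}  (accept∈set)
final: {9}; accept 9 in set

Answer: ACCEPT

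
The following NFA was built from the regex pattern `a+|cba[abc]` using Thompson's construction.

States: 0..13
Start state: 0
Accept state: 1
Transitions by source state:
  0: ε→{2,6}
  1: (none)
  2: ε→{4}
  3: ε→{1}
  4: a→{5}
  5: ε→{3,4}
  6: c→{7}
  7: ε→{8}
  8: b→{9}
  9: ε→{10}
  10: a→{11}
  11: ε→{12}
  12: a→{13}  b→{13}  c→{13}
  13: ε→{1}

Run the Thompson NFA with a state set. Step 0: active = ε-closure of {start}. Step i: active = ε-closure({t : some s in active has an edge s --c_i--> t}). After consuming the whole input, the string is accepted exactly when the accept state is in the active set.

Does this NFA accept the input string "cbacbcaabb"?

Answer: REJECT

Trace:
S₀ = ε-closure({0}) = {0,2,4,6}
'c' @ 1: {7,8}
'b' @ 2: {9,10}
'a' @ 3: {11,12}
'c' @ 4: {1,13}  (accept∈set)
'b' @ 5: {}  — dead — no transitions
rest 'caabb' ignored (set empty)
final: {}; accept 1 not in set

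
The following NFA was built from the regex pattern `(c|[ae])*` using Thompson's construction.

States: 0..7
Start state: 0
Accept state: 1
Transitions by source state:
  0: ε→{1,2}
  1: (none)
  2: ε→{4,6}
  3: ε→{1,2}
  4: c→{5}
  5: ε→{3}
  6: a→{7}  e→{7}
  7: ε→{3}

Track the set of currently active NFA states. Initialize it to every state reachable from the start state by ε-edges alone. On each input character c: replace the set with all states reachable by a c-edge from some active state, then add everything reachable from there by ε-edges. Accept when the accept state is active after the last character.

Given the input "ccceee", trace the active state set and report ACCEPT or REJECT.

Answer: ACCEPT

Trace:
initial (ε-close {0}): {0,1,2,4,6}
'c' @ 1: {1,2,3,4,5,6}  (accept∈set)
'c' @ 2: {1,2,3,4,5,6}  (accept∈set)
'c' @ 3: {1,2,3,4,5,6}  (accept∈set)
'e' @ 4: {1,2,3,4,6,7}  (accept∈set)
'e' @ 5: {1,2,3,4,6,7}  (accept∈set)
'e' @ 6: {1,2,3,4,6,7}  (accept∈set)
final: {1,2,3,4,6,7}; accept 1 in set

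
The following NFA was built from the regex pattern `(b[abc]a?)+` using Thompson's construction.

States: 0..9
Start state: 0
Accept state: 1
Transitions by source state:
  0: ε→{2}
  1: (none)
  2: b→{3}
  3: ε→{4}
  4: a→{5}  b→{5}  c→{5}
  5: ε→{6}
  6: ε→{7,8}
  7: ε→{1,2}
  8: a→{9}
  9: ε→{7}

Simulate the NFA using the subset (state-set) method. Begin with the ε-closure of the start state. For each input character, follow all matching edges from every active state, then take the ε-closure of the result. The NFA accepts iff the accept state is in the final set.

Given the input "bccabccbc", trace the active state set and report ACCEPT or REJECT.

Answer: REJECT

Derivation:
S₀ = ε-closure({0}) = {0,2}
'b' @ 1: {3,4}
'c' @ 2: {1,2,5,6,7,8}  (accept∈set)
'c' @ 3: {}  — dead — no transitions
rest 'abccbc' ignored (set empty)
final: {}; accept 1 not in set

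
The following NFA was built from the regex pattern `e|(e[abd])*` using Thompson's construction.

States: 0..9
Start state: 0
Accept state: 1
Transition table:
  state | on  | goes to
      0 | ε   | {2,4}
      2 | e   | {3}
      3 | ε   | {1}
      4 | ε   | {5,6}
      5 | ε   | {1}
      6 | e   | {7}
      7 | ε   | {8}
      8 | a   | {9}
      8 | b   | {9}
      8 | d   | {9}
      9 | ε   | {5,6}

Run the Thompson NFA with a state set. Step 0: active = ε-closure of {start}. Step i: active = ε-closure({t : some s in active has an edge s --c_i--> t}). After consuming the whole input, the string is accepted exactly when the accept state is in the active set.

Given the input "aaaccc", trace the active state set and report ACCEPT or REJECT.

Answer: REJECT

Trace:
S₀ = ε-closure({0}) = {0,1,2,4,5,6}
'a' @ 1: {}  — dead — no transitions
rest 'aaccc' ignored (set empty)
after full input: {}  (accept=1 not in)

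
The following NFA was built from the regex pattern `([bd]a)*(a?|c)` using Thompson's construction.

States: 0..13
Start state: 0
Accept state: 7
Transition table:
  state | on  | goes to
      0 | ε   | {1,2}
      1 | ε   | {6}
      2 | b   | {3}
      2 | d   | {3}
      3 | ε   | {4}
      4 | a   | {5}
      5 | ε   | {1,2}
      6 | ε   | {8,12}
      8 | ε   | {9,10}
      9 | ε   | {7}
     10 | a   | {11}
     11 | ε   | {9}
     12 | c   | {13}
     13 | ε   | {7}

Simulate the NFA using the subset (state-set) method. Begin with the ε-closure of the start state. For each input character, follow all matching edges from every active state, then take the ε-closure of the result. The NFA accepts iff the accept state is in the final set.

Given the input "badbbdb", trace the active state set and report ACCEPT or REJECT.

Answer: REJECT

Steps:
initial (ε-close {0}): {0,1,2,6,7,8,9,10,12}
'b' @ 1: {3,4}
'a' @ 2: {1,2,5,6,7,8,9,10,12}  ✓accept
'd' @ 3: {3,4}
'b' @ 4: {}  — state set empty
rest 'bdb' ignored (set empty)
after full input: {}  (accept=7 not in)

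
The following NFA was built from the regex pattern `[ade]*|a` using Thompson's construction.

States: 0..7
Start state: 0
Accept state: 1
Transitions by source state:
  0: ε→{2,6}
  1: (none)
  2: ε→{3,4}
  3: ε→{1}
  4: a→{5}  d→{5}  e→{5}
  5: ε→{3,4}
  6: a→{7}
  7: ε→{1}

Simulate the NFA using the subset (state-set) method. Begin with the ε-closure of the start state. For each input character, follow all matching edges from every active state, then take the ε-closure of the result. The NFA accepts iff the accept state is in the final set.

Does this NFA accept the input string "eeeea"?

initial (ε-close {0}): {0,1,2,3,4,6}
'e' @ 1: {1,3,4,5}  [accepting]
'e' @ 2: {1,3,4,5}  [accepting]
'e' @ 3: {1,3,4,5}  [accepting]
'e' @ 4: {1,3,4,5}  [accepting]
'a' @ 5: {1,3,4,5}  [accepting]
end set {1,3,4,5} — state 1 in

Answer: ACCEPT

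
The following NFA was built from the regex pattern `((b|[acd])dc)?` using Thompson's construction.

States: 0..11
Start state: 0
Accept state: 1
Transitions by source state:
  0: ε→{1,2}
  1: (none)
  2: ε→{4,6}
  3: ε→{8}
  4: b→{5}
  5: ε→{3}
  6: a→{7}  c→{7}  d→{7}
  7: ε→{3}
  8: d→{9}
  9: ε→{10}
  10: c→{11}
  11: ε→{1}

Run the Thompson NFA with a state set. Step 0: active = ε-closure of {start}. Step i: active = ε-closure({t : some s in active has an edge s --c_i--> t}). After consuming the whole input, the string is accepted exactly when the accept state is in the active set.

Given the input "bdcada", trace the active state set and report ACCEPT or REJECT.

initial (ε-close {0}): {0,1,2,4,6}
'b' @ 1: {3,5,8}
'd' @ 2: {9,10}
'c' @ 3: {1,11}  [accepting]
'a' @ 4: {}  — no active states
rest 'da' ignored (set empty)
end set {} — state 1 not in

Answer: REJECT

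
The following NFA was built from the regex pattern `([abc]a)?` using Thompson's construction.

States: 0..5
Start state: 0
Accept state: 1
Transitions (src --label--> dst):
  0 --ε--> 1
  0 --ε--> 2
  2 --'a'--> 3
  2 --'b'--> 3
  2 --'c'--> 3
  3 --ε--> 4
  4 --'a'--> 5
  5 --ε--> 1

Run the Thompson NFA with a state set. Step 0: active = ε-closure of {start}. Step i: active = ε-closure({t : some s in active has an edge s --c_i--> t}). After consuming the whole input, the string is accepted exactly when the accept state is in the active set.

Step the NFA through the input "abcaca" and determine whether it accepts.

Answer: REJECT

Steps:
start: ε-closure({0}) = {0,1,2}
'a' @ 1: {3,4}
'b' @ 2: {}  — dead — no transitions
rest 'caca' ignored (set empty)
final: {}; accept 1 not in set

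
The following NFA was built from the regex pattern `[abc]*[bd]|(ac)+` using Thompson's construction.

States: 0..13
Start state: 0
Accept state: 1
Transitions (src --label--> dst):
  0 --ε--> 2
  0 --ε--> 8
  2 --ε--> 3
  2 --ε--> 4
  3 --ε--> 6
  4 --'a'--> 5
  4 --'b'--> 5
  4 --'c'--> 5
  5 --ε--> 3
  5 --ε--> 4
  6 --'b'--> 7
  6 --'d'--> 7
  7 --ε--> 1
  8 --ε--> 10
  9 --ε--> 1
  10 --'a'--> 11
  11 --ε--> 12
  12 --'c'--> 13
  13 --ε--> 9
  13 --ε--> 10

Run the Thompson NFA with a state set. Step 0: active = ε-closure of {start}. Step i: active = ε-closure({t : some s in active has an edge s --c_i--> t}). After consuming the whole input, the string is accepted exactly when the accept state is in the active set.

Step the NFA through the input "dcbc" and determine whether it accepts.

Answer: REJECT

Trace:
start: ε-closure({0}) = {0,2,3,4,6,8,10}
'd' @ 1: {1,7}  [accepting]
'c' @ 2: {}  — dead — no transitions
rest 'bc' ignored (set empty)
after full input: {}  (accept=1 not in)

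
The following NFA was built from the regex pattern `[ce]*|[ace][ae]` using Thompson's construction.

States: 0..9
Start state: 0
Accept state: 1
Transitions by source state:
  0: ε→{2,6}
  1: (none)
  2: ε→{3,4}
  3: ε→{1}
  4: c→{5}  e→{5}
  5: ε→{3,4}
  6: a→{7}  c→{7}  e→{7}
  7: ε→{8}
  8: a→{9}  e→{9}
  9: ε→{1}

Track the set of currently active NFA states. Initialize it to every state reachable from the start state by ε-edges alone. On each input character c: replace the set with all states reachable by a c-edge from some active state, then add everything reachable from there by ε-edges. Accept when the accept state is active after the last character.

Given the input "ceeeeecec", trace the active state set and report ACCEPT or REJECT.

Answer: ACCEPT

Steps:
start: ε-closure({0}) = {0,1,2,3,4,6}
'c' @ 1: {1,3,4,5,7,8}  [accepting]
'e' @ 2: {1,3,4,5,9}  [accepting]
'e' @ 3: {1,3,4,5}  [accepting]
'e' @ 4: {1,3,4,5}  [accepting]
'e' @ 5: {1,3,4,5}  [accepting]
'e' @ 6: {1,3,4,5}  [accepting]
'c' @ 7: {1,3,4,5}  [accepting]
'e' @ 8: {1,3,4,5}  [accepting]
'c' @ 9: {1,3,4,5}  [accepting]
after full input: {1,3,4,5}  (accept=1 in)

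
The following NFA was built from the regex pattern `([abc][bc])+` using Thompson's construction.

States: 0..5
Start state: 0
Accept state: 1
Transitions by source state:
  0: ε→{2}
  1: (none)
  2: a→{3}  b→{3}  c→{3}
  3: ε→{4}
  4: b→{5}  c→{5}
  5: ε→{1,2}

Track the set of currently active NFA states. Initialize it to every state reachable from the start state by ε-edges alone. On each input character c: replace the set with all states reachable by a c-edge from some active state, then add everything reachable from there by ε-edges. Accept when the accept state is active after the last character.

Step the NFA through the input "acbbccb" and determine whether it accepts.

Answer: REJECT

Steps:
start: ε-closure({0}) = {0,2}
'a' @ 1: {3,4}
'c' @ 2: {1,2,5}  ✓accept
'b' @ 3: {3,4}
'b' @ 4: {1,2,5}  ✓accept
'c' @ 5: {3,4}
'c' @ 6: {1,2,5}  ✓accept
'b' @ 7: {3,4}
end set {3,4} — state 1 not in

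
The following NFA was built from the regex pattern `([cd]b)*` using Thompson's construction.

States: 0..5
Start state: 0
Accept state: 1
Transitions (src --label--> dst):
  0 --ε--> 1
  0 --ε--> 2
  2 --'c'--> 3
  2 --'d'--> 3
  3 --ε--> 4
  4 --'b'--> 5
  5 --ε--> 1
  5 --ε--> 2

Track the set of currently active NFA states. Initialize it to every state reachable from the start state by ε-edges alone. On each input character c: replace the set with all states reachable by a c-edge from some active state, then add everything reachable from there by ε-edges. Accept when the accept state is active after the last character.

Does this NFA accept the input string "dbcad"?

initial (ε-close {0}): {0,1,2}
'd' @ 1: {3,4}
'b' @ 2: {1,2,5}  ✓accept
'c' @ 3: {3,4}
'a' @ 4: {}  — state set empty
rest 'd' ignored (set empty)
end set {} — state 1 not in

Answer: REJECT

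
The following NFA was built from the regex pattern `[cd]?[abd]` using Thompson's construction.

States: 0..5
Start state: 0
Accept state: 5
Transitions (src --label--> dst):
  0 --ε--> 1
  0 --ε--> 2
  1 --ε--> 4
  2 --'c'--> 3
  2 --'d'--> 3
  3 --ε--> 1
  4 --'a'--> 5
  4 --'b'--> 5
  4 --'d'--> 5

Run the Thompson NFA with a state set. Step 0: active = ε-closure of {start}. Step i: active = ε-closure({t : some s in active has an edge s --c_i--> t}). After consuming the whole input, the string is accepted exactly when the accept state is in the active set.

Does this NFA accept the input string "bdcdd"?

Answer: REJECT

Steps:
initial (ε-close {0}): {0,1,2,4}
'b' @ 1: {5}  ✓accept
'd' @ 2: {}  — dead — no transitions
rest 'cdd' ignored (set empty)
end set {} — state 5 not in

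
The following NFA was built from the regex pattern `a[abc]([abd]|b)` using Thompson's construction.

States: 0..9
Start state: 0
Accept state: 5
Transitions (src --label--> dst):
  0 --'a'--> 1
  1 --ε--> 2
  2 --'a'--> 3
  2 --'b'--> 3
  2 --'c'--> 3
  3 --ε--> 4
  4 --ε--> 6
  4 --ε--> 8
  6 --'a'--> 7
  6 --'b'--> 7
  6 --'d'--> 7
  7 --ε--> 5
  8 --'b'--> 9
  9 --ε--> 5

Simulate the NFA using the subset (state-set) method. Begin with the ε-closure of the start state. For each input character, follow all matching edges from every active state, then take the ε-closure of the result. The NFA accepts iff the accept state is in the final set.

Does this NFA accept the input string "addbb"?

S₀ = ε-closure({0}) = {0}
'a' @ 1: {1,2}
'd' @ 2: {}  — no active states
rest 'dbb' ignored (set empty)
final: {}; accept 5 not in set

Answer: REJECT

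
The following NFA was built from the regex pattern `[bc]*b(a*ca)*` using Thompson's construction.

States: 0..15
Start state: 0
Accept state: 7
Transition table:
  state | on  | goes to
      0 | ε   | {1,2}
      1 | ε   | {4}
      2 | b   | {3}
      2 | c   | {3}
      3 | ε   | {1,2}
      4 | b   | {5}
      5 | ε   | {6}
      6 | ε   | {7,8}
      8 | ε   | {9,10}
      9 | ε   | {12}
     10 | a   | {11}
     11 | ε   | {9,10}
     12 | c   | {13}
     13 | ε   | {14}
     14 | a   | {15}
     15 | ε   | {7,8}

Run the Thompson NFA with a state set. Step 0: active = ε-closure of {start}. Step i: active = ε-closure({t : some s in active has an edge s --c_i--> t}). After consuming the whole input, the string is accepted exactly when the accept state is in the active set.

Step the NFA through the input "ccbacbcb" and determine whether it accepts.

Answer: REJECT

Steps:
start: ε-closure({0}) = {0,1,2,4}
'c' @ 1: {1,2,3,4}
'c' @ 2: {1,2,3,4}
'b' @ 3: {1,2,3,4,5,6,7,8,9,10,12}  (accept∈set)
'a' @ 4: {9,10,11,12}
'c' @ 5: {13,14}
'b' @ 6: {}  — state set empty
rest 'cb' ignored (set empty)
final: {}; accept 7 not in set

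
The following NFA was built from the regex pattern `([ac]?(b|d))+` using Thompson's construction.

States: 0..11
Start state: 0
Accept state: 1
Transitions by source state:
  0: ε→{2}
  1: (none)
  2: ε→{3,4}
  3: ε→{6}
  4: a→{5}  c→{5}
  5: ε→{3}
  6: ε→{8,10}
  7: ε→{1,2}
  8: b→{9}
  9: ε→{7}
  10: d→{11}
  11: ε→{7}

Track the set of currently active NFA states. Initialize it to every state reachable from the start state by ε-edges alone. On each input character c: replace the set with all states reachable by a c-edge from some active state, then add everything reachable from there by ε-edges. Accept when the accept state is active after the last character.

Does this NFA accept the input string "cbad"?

Answer: ACCEPT

Trace:
start: ε-closure({0}) = {0,2,3,4,6,8,10}
'c' @ 1: {3,5,6,8,10}
'b' @ 2: {1,2,3,4,6,7,8,9,10}  [accepting]
'a' @ 3: {3,5,6,8,10}
'd' @ 4: {1,2,3,4,6,7,8,10,11}  [accepting]
end set {1,2,3,4,6,7,8,10,11} — state 1 in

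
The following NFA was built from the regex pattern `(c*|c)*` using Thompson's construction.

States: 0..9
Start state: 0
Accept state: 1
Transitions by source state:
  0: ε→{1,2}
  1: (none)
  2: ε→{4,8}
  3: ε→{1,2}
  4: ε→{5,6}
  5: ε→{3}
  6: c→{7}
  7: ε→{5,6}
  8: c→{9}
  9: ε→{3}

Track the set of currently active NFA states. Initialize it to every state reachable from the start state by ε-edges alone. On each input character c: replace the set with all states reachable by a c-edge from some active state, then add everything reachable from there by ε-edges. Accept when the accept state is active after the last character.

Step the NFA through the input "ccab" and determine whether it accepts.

Answer: REJECT

Derivation:
S₀ = ε-closure({0}) = {0,1,2,3,4,5,6,8}
'c' @ 1: {1,2,3,4,5,6,7,8,9}  [accepting]
'c' @ 2: {1,2,3,4,5,6,7,8,9}  [accepting]
'a' @ 3: {}  — dead — no transitions
rest 'b' ignored (set empty)
after full input: {}  (accept=1 not in)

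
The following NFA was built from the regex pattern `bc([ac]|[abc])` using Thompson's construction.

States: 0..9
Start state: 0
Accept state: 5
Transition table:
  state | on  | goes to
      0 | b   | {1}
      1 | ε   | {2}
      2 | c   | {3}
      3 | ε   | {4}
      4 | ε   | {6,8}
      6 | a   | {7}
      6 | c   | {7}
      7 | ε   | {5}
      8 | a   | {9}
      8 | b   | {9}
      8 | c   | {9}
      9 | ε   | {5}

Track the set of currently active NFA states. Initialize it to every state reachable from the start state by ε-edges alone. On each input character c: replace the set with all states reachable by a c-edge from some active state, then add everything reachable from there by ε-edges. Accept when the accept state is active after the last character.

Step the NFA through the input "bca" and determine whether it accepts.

Answer: ACCEPT

Derivation:
S₀ = ε-closure({0}) = {0}
'b' @ 1: {1,2}
'c' @ 2: {3,4,6,8}
'a' @ 3: {5,7,9}  (accept∈set)
after full input: {5,7,9}  (accept=5 in)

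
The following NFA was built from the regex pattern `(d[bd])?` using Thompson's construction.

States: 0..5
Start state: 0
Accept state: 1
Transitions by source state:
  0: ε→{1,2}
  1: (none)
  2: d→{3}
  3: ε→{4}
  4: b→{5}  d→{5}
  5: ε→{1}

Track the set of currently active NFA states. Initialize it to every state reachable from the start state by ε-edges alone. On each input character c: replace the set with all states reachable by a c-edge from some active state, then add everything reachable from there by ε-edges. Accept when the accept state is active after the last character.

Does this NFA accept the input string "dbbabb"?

S₀ = ε-closure({0}) = {0,1,2}
'd' @ 1: {3,4}
'b' @ 2: {1,5}  (accept∈set)
'b' @ 3: {}  — state set empty
rest 'abb' ignored (set empty)
final: {}; accept 1 not in set

Answer: REJECT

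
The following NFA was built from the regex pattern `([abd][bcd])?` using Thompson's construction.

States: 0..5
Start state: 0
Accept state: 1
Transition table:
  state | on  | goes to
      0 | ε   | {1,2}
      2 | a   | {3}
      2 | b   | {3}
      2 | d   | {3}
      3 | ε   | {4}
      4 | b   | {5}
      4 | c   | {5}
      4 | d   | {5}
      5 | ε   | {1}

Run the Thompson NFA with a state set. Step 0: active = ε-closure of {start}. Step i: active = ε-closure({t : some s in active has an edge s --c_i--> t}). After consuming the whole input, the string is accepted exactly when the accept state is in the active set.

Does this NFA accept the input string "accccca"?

Answer: REJECT

Trace:
initial (ε-close {0}): {0,1,2}
'a' @ 1: {3,4}
'c' @ 2: {1,5}  [accepting]
'c' @ 3: {}  — state set empty
rest 'ccca' ignored (set empty)
after full input: {}  (accept=1 not in)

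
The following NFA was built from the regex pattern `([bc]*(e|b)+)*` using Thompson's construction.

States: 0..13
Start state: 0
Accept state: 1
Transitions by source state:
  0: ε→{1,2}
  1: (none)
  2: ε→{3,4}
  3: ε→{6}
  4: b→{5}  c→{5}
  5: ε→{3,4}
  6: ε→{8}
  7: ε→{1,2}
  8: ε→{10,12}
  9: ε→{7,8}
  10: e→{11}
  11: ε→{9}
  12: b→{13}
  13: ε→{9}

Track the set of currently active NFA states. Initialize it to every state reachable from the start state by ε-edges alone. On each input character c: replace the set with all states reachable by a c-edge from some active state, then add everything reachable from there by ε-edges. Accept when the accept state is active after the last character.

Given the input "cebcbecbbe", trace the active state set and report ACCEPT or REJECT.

start: ε-closure({0}) = {0,1,2,3,4,6,8,10,12}
'c' @ 1: {3,4,5,6,8,10,12}
'e' @ 2: {1,2,3,4,6,7,8,9,10,11,12}  ✓accept
'b' @ 3: {1,2,3,4,5,6,7,8,9,10,12,13}  ✓accept
'c' @ 4: {3,4,5,6,8,10,12}
'b' @ 5: {1,2,3,4,5,6,7,8,9,10,12,13}  ✓accept
'e' @ 6: {1,2,3,4,6,7,8,9,10,11,12}  ✓accept
'c' @ 7: {3,4,5,6,8,10,12}
'b' @ 8: {1,2,3,4,5,6,7,8,9,10,12,13}  ✓accept
'b' @ 9: {1,2,3,4,5,6,7,8,9,10,12,13}  ✓accept
'e' @ 10: {1,2,3,4,6,7,8,9,10,11,12}  ✓accept
after full input: {1,2,3,4,6,7,8,9,10,11,12}  (accept=1 in)

Answer: ACCEPT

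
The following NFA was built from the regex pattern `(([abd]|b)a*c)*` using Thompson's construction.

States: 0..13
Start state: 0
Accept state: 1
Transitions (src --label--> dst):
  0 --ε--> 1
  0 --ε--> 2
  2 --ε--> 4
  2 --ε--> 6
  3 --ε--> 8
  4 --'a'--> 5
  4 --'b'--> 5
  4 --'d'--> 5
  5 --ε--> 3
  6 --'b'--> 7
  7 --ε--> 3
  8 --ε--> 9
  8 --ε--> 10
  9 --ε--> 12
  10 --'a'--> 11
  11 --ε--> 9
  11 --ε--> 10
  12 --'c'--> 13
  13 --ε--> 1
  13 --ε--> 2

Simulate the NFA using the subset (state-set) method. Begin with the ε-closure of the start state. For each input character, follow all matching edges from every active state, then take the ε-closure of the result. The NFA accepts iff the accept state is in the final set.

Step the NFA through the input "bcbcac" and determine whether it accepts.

Answer: ACCEPT

Trace:
S₀ = ε-closure({0}) = {0,1,2,4,6}
'b' @ 1: {3,5,7,8,9,10,12}
'c' @ 2: {1,2,4,6,13}  (accept∈set)
'b' @ 3: {3,5,7,8,9,10,12}
'c' @ 4: {1,2,4,6,13}  (accept∈set)
'a' @ 5: {3,5,8,9,10,12}
'c' @ 6: {1,2,4,6,13}  (accept∈set)
end set {1,2,4,6,13} — state 1 in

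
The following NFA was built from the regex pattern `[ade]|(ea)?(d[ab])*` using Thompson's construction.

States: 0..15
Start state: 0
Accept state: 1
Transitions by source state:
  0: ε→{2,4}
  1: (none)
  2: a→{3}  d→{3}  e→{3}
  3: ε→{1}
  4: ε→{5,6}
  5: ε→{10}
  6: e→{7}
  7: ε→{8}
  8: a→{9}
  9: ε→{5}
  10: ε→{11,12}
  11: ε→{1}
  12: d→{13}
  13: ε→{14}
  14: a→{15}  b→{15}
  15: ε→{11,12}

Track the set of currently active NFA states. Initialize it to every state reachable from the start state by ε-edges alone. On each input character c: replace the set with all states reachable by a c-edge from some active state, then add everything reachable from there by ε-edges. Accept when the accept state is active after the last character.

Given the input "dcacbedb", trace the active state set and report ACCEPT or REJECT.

Answer: REJECT

Steps:
S₀ = ε-closure({0}) = {0,1,2,4,5,6,10,11,12}
'd' @ 1: {1,3,13,14}  ✓accept
'c' @ 2: {}  — state set empty
rest 'acbedb' ignored (set empty)
final: {}; accept 1 not in set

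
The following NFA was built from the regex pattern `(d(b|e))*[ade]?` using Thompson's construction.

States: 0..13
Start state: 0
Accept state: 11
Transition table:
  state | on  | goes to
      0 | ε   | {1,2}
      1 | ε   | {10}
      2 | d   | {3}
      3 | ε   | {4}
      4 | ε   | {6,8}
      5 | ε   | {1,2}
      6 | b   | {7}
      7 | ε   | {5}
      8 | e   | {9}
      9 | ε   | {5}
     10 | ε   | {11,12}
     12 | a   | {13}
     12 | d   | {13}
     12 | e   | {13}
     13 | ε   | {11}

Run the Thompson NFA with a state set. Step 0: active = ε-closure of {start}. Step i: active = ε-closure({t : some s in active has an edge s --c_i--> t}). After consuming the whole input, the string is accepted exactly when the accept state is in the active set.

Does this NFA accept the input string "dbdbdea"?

Answer: ACCEPT

Derivation:
initial (ε-close {0}): {0,1,2,10,11,12}
'd' @ 1: {3,4,6,8,11,13}  (accept∈set)
'b' @ 2: {1,2,5,7,10,11,12}  (accept∈set)
'd' @ 3: {3,4,6,8,11,13}  (accept∈set)
'b' @ 4: {1,2,5,7,10,11,12}  (accept∈set)
'd' @ 5: {3,4,6,8,11,13}  (accept∈set)
'e' @ 6: {1,2,5,9,10,11,12}  (accept∈set)
'a' @ 7: {11,13}  (accept∈set)
end set {11,13} — state 11 in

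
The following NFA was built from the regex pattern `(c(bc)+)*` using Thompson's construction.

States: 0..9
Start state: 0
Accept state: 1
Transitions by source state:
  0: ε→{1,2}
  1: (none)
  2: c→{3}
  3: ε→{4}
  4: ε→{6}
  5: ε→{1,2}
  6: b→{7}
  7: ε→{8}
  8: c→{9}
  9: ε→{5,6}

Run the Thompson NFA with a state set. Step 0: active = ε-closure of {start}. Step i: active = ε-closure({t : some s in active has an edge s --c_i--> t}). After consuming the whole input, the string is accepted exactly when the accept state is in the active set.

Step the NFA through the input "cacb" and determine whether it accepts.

Answer: REJECT

Derivation:
start: ε-closure({0}) = {0,1,2}
'c' @ 1: {3,4,6}
'a' @ 2: {}  — state set empty
rest 'cb' ignored (set empty)
end set {} — state 1 not in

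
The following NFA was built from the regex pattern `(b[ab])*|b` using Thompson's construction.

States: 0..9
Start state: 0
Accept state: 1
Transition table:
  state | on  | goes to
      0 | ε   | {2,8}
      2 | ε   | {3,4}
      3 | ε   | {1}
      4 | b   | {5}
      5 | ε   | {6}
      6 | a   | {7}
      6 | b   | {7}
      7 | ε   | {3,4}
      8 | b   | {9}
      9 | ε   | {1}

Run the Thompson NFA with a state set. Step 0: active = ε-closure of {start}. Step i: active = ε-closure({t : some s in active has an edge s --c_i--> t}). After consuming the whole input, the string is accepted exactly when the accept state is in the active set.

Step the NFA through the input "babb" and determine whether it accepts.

S₀ = ε-closure({0}) = {0,1,2,3,4,8}
'b' @ 1: {1,5,6,9}  (accept∈set)
'a' @ 2: {1,3,4,7}  (accept∈set)
'b' @ 3: {5,6}
'b' @ 4: {1,3,4,7}  (accept∈set)
after full input: {1,3,4,7}  (accept=1 in)

Answer: ACCEPT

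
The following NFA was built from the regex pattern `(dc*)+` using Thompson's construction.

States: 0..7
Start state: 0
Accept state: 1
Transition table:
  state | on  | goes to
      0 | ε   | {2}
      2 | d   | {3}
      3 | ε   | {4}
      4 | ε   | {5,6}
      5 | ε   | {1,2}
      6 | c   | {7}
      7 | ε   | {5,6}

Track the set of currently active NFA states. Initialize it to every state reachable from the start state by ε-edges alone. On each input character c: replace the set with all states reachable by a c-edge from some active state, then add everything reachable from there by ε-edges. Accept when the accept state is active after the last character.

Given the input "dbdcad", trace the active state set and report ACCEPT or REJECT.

S₀ = ε-closure({0}) = {0,2}
'd' @ 1: {1,2,3,4,5,6}  [accepting]
'b' @ 2: {}  — state set empty
rest 'dcad' ignored (set empty)
end set {} — state 1 not in

Answer: REJECT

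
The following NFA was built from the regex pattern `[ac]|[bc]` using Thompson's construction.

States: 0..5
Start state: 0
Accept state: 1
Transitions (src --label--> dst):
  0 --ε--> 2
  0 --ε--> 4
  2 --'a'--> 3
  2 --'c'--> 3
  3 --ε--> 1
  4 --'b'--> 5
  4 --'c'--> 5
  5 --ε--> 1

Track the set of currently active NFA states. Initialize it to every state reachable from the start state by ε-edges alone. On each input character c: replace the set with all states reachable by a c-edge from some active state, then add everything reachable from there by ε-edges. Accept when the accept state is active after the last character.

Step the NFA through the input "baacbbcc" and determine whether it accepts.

initial (ε-close {0}): {0,2,4}
'b' @ 1: {1,5}  [accepting]
'a' @ 2: {}  — dead — no transitions
rest 'acbbcc' ignored (set empty)
end set {} — state 1 not in

Answer: REJECT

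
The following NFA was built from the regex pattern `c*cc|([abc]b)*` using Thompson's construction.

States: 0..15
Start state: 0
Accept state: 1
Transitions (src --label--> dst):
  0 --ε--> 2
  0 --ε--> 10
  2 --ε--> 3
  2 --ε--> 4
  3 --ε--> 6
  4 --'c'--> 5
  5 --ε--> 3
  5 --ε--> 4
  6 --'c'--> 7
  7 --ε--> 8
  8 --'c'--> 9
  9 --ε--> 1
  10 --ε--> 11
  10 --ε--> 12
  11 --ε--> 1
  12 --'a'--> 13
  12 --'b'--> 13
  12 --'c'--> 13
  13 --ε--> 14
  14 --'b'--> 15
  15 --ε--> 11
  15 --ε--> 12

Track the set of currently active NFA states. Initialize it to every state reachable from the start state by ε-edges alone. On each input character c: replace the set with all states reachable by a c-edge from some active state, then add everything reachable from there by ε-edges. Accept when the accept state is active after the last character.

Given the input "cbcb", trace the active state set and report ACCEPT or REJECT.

initial (ε-close {0}): {0,1,2,3,4,6,10,11,12}
'c' @ 1: {3,4,5,6,7,8,13,14}
'b' @ 2: {1,11,12,15}  ✓accept
'c' @ 3: {13,14}
'b' @ 4: {1,11,12,15}  ✓accept
final: {1,11,12,15}; accept 1 in set

Answer: ACCEPT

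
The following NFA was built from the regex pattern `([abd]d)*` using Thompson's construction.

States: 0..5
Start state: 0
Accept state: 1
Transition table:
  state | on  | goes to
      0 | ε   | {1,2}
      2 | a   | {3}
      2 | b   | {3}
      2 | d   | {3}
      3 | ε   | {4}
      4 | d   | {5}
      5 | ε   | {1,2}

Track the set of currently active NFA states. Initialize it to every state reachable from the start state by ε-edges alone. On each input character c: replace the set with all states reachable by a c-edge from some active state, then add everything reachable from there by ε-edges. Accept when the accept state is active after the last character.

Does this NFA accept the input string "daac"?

start: ε-closure({0}) = {0,1,2}
'd' @ 1: {3,4}
'a' @ 2: {}  — no active states
rest 'ac' ignored (set empty)
after full input: {}  (accept=1 not in)

Answer: REJECT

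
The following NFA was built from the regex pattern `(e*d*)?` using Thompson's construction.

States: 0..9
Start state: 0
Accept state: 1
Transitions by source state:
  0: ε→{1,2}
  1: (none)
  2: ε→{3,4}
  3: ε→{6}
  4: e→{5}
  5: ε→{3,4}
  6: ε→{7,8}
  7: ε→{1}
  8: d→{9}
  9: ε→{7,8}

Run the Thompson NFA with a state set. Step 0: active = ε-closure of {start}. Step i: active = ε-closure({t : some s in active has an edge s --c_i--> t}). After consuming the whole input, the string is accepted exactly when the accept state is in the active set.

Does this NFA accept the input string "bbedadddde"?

Answer: REJECT

Derivation:
start: ε-closure({0}) = {0,1,2,3,4,6,7,8}
'b' @ 1: {}  — no active states
rest 'bedadddde' ignored (set empty)
final: {}; accept 1 not in set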